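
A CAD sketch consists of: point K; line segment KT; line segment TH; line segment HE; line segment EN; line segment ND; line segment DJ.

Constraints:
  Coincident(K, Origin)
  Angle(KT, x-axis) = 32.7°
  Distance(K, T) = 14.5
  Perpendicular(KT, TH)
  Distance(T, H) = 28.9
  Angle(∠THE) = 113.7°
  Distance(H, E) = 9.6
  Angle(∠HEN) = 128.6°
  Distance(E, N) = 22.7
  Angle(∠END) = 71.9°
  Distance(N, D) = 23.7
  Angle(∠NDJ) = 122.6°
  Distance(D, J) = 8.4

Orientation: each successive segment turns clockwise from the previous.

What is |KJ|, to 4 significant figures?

13.19

K is at the origin; KT runs at 32.7° with length 14.5, so T = (12.20, 7.833). The perpendicularity gives TH at right angles to KT, so TH runs at -57.30°; with |TH| = 28.9, H = (27.81, -16.49). ∠THE = 113.7° gives HE at -123.6° from the x-axis; with |HE| = 9.6, E = (22.50, -24.48). ∠HEN = 128.6° gives EN at -175.0° from the x-axis; with |EN| = 22.7, N = (-0.1113, -26.46). ∠END = 71.9° gives ND at 76.90° from the x-axis; with |ND| = 23.7, D = (5.260, -3.377). ∠NDJ = 122.6° gives DJ at 19.50° from the x-axis; with |DJ| = 8.4, J = (13.18, -0.5734). Then |KJ| = |J − K| = 13.19.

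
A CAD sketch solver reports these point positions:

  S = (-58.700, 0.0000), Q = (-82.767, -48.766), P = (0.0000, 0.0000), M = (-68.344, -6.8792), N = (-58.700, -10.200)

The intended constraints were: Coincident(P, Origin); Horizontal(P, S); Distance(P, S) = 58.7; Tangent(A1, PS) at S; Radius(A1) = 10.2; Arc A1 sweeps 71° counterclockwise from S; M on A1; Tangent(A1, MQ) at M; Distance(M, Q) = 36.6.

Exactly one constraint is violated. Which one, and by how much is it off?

Distance(M, Q) = 36.6 — off by 7.70.

P = (0.00, 0.00) ✓; P.y = 0.00, S.y = 0.00 ✓; |PS| = 58.70 ✓; ∠(NS, SP) = 90.00° ✓; |NS| = 10.20 ✓; bearing(N→M) − bearing(N→S) = 71.00° ✓; |NM| = 10.20 ✓; ∠(NM, MQ) = 90.00° ✓; |MQ| = 44.30 ✗.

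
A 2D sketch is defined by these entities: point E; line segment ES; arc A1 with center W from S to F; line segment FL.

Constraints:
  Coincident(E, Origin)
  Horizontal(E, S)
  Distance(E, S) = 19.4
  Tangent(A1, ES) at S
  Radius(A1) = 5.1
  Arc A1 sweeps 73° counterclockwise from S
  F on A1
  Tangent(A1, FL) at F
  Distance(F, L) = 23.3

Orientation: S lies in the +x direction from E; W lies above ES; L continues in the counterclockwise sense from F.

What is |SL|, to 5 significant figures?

28.407

On A1, S sits at bearing -90° from W; a 73° counterclockwise sweep puts F at bearing -17°, so F = W + 5.1·(cos -17°, sin -17°) = (24.277, 3.6089). Tangency of A1 to FL means the radius WF is perpendicular to FL, so FL runs along (−sin -17°, cos -17°); with |FL| = 23.3, L = (31.089, 25.891). Then |SL| = |L − S| = 28.407.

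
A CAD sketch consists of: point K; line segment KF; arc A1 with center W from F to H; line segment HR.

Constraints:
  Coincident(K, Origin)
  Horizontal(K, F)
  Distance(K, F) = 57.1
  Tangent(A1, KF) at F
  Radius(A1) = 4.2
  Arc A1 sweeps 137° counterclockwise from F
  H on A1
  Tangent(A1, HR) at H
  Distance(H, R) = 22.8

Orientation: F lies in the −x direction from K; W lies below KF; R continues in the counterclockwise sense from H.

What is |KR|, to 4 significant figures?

48.94

K is at the origin; K and F share the same y with |KF| = 57.1 and F on the −x side, so F = (-57.10, 0.000). A1 meets KF tangentially, so WF is at right angles to KF, so W = F + (0, -4.2) = (-57.10, -4.200). On A1, F sits at bearing 90° from W; a 137° counterclockwise sweep puts H at bearing 227°, so H = W + 4.2·(cos 227°, sin 227°) = (-59.96, -7.272). A1 meets HR tangentially, so WH is at right angles to HR, so HR runs along (−sin 227°, cos 227°); with |HR| = 22.8, R = (-43.29, -22.82). Then |KR| = |R − K| = 48.94.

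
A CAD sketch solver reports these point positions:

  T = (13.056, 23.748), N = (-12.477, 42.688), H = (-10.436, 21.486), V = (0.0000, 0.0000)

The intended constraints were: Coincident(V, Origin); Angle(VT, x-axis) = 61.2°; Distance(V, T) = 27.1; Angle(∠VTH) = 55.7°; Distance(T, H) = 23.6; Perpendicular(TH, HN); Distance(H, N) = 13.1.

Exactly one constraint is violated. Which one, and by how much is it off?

Distance(H, N) = 13.1 — off by 8.20.

V = (0.00, 0.00) ✓; VT at 61.20° ✓; |VT| = 27.10 ✓; ∠VTH = 55.70° ✓; |TH| = 23.60 ✓; ∠(TH, HN) = 90.00° ✓; |HN| = 21.30 ✗.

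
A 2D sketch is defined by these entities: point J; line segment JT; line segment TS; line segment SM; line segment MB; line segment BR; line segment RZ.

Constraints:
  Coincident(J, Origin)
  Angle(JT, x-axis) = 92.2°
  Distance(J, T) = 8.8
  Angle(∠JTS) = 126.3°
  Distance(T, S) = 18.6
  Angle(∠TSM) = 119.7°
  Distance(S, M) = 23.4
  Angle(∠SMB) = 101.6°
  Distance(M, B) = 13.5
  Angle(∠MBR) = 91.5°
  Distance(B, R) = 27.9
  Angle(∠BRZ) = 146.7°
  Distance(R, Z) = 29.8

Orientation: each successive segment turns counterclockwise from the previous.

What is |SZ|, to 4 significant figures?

30.47

∠MBR = 91.5° gives BR at 13.10° from the x-axis; with |BR| = 27.9, R = (-6.159, 2.150). ∠BRZ = 146.7° gives RZ at 46.40° from the x-axis; with |RZ| = 29.8, Z = (14.39, 23.73). Then |SZ| = |Z − S| = 30.47.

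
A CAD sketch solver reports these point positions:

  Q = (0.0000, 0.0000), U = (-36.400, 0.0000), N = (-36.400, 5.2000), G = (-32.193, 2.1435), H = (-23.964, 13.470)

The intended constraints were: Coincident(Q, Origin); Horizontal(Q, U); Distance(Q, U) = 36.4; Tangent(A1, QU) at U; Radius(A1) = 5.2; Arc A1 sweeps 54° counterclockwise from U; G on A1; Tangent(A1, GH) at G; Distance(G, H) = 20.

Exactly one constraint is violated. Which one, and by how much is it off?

Distance(G, H) = 20 — off by 6.00.

Q = (0.00, 0.00) ✓; Q.y = 0.00, U.y = 0.00 ✓; |QU| = 36.40 ✓; ∠(NU, UQ) = 90.00° ✓; |NU| = 5.200 ✓; bearing(N→G) − bearing(N→U) = 54.00° ✓; |NG| = 5.200 ✓; ∠(NG, GH) = 90.00° ✓; |GH| = 14.00 ✗.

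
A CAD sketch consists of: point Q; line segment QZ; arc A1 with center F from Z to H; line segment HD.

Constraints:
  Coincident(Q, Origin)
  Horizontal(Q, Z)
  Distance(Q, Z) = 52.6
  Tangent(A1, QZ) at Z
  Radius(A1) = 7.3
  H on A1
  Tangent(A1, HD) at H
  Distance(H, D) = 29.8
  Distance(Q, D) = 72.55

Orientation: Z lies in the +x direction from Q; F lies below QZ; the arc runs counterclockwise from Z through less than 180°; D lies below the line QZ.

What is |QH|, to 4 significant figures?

47.86

Checks: Q.y = 0.00, Z.y = 0.00 ✓; |QZ| = 52.60 ✓; |FH| = 7.300 ✓; ∠(FH, HD) = 90.00° ✓; |HD| = 29.80 ✓; |QD| = 72.55 ✓.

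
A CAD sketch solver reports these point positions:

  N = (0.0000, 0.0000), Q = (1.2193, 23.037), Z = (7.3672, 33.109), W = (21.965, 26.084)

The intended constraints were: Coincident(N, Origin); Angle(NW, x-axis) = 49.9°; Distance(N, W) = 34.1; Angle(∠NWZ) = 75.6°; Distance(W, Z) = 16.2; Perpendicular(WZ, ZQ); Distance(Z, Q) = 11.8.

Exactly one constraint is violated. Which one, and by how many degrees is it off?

Perpendicular(WZ, ZQ) — off by 5.70°.

N = (0.00, 0.00) ✓; NW at 49.90° ✓; |NW| = 34.10 ✓; ∠NWZ = 75.60° ✓; |WZ| = 16.20 ✓; ∠(WZ, ZQ) = 84.30° ✗; |ZQ| = 11.80 ✓.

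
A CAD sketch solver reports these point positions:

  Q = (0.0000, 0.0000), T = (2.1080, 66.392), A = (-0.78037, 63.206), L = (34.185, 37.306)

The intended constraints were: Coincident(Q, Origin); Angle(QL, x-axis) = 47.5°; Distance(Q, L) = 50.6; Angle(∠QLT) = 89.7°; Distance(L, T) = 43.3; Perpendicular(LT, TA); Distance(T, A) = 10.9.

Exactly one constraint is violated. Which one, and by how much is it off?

Distance(T, A) = 10.9 — off by 6.60.

Q = (0.00, 0.00) ✓; QL at 47.50° ✓; |QL| = 50.60 ✓; ∠QLT = 89.70° ✓; |LT| = 43.30 ✓; ∠(LT, TA) = 90.01° ✓; |TA| = 4.300 ✗.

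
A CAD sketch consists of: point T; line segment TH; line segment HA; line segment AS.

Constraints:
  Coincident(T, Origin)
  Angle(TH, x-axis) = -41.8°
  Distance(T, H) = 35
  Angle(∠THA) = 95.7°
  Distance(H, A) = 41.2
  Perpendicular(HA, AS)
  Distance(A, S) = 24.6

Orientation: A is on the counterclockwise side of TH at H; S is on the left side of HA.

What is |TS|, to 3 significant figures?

45.8

T is at the origin; TH runs at -41.8° with length 35.0, so H = 35.0·(cos -41.8°, sin -41.8°) = (26.1, -23.3). ∠THA = 95.7°, so HA runs at -41.8° + (180° − 95.7°) = 42.5° from the x-axis; with |HA| = 41.2, A = H + 41.2·(cos 42.5°, sin 42.5°) = (56.5, 4.51). HA is perpendicular to AS; with |AS| = 24.6 on the left of HA, S = A + 24.6·(-0.676, 0.737) = (39.8, 22.6). Then |TS| = |S − T| = 45.8.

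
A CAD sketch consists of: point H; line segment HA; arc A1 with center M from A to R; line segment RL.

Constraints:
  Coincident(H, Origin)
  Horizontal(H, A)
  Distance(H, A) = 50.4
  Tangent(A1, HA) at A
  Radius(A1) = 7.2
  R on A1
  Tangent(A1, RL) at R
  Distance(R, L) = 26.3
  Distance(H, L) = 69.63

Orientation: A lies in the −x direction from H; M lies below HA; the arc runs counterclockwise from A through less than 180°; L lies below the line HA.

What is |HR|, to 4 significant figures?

57.81

Checks: |MA| = 7.200 ✓; |MR| = 7.200 ✓; ∠(MR, RL) = 90.00° ✓; |RL| = 26.30 ✓; |HL| = 69.63 ✓.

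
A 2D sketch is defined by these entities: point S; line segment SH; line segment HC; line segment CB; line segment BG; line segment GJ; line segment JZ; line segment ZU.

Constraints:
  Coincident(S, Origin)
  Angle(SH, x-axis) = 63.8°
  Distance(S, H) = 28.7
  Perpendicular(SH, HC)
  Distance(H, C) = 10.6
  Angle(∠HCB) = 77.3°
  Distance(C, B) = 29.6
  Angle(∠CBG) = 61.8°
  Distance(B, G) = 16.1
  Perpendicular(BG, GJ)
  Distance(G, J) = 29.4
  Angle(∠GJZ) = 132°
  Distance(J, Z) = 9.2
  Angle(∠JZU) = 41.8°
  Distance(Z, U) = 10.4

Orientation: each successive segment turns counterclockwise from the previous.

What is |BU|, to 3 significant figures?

27.3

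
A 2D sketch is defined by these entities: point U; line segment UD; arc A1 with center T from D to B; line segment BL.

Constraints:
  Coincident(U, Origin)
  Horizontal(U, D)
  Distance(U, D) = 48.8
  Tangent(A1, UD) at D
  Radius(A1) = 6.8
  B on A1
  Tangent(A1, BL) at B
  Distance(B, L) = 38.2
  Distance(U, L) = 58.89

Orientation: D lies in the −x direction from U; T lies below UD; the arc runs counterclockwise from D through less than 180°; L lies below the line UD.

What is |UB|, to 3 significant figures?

55.8

U is at the origin; U and D share the same y with |UD| = 48.8 and D on the −x side, so D = (-48.8, 0.00). The tangent condition forces TD to be normal to UD, so T = D + (0, -6.8) = (-48.8, -6.80). Since TB ⟂ BL (tangency), |TL| = √(6.8² + 38.2²) = 38.8 regardless of where B sits on A1. So L lies on both circle(U, 58.89) and circle(T, 38.8); the below-UD intersection is L = (-38.8, -44.3). B is the foot of the tangent from L: B = (-55.0, -9.68).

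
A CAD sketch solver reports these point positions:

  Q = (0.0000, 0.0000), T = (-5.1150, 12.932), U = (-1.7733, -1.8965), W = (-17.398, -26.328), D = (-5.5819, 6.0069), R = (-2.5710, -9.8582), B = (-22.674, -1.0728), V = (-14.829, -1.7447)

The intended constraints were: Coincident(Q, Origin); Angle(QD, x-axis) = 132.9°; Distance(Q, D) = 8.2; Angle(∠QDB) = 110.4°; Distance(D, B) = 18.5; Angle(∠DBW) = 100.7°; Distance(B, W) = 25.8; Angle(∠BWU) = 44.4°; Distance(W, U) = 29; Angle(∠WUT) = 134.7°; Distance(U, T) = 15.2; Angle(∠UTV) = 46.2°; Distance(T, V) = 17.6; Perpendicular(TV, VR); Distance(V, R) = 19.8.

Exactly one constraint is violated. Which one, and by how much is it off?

Distance(V, R) = 19.8 — off by 5.10.

Q = (0.00, 0.00) ✓; QD at 132.9° ✓; |QD| = 8.200 ✓; ∠QDB = 110.4° ✓; |DB| = 18.50 ✓; ∠DBW = 100.7° ✓; |BW| = 25.80 ✓; ∠BWU = 44.40° ✓; |WU| = 29.00 ✓; ∠WUT = 134.7° ✓; |UT| = 15.20 ✓; ∠UTV = 46.20° ✓; |TV| = 17.60 ✓; ∠(TV, VR) = 90.00° ✓; |VR| = 14.70 ✗.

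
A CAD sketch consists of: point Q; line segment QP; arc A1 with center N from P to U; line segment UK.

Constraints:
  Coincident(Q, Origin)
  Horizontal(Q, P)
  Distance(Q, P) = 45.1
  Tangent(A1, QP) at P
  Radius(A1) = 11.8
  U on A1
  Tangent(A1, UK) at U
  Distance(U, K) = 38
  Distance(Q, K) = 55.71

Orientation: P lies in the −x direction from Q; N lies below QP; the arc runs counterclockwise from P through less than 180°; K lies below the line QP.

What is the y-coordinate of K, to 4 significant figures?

-47.92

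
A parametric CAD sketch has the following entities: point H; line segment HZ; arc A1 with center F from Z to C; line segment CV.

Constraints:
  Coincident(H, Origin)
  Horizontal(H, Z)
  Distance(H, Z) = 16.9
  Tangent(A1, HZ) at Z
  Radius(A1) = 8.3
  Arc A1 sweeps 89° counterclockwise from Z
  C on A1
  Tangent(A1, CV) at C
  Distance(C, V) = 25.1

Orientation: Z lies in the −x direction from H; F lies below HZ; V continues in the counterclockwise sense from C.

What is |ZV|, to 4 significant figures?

34.38

H is at the origin; HZ is horizontal with |HZ| = 16.9 and Z on the −x side, so Z = (-16.90, 0.000). Since A1 is tangent to HZ there, FZ ⟂ HZ, so F = Z + (0, -8.3) = (-16.90, -8.300). On A1, Z sits at bearing 90° from F; an 89° counterclockwise sweep puts C at bearing 179°, so C = F + 8.3·(cos 179°, sin 179°) = (-25.20, -8.155). A1 meets CV tangentially, so FC is at right angles to CV, so CV runs along (−sin 179°, cos 179°); with |CV| = 25.1, V = (-25.64, -33.25). Then |ZV| = |V − Z| = 34.38.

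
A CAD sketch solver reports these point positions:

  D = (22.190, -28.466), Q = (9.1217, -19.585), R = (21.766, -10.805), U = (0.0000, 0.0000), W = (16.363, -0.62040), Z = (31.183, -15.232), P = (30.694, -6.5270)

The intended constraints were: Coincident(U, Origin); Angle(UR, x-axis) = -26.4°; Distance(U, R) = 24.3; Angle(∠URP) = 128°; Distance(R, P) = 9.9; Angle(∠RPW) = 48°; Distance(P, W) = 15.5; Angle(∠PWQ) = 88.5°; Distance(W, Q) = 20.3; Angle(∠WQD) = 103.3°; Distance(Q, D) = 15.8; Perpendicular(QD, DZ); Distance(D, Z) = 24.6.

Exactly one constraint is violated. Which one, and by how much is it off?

Distance(D, Z) = 24.6 — off by 8.60.

U = (0.00, 0.00) ✓; UR at -26.40° ✓; |UR| = 24.30 ✓; ∠URP = 128.0° ✓; |RP| = 9.900 ✓; ∠RPW = 48.00° ✓; |PW| = 15.50 ✓; ∠PWQ = 88.50° ✓; |WQ| = 20.30 ✓; ∠WQD = 103.3° ✓; |QD| = 15.80 ✓; ∠(QD, DZ) = 90.00° ✓; |DZ| = 16.00 ✗.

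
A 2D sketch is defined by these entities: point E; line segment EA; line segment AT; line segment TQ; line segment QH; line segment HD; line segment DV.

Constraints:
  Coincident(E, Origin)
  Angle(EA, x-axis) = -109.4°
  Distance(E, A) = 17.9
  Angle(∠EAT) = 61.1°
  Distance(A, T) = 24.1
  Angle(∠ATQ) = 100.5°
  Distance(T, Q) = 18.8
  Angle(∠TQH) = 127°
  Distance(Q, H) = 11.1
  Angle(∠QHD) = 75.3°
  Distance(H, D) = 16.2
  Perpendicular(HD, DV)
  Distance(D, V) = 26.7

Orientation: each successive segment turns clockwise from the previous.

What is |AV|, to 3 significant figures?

33.7

E is at the origin; EA runs at -109.4° with length 17.9, so A = (-5.95, -16.9). ∠EAT = 61.1° gives AT at 132° from the x-axis; with |AT| = 24.1, T = (-22.0, 1.11). ∠ATQ = 100.5° gives TQ at 52.2° from the x-axis; with |TQ| = 18.8, Q = (-10.5, 16.0). ∠TQH = 127.0° gives QH at -0.800° from the x-axis; with |QH| = 11.1, H = (0.644, 15.8). ∠QHD = 75.3° gives HD at -106° from the x-axis; with |HD| = 16.2, D = (-3.69, 0.199). The perpendicularity gives DV at right angles to HD, so DV runs at 164°; with |DV| = 26.7, V = (-29.4, 7.33). Then |AV| = |V − A| = 33.7.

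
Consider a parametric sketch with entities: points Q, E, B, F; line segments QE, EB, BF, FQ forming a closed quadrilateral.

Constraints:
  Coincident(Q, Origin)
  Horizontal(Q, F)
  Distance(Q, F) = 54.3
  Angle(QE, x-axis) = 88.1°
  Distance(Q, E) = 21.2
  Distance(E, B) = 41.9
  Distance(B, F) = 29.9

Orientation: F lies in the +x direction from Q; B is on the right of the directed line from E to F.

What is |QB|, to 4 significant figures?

29.17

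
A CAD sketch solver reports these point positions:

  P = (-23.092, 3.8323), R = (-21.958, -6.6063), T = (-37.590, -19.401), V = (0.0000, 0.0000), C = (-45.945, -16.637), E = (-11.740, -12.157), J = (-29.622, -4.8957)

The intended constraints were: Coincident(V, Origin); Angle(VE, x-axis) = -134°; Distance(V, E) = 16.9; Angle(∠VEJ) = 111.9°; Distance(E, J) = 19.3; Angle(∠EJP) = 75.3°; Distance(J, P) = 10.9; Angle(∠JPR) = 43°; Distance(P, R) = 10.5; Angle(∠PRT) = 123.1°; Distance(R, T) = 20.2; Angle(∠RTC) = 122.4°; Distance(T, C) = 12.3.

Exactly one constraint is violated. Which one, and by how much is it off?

Distance(T, C) = 12.3 — off by 3.50.

V = (0.00, 0.00) ✓; VE at -134.0° ✓; |VE| = 16.90 ✓; ∠VEJ = 111.9° ✓; |EJ| = 19.30 ✓; ∠EJP = 75.30° ✓; |JP| = 10.90 ✓; ∠JPR = 43.00° ✓; |PR| = 10.50 ✓; ∠PRT = 123.1° ✓; |RT| = 20.20 ✓; ∠RTC = 122.4° ✓; |TC| = 8.800 ✗.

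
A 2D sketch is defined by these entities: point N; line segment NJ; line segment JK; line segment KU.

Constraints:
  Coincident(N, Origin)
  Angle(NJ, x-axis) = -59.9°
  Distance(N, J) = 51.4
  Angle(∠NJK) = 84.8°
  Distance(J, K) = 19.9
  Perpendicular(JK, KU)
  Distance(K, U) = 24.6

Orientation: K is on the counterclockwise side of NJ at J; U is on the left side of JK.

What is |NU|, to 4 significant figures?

30.65

N is at the origin; NJ runs at -59.9° with length 51.4, so J = 51.4·(cos -59.9°, sin -59.9°) = (25.78, -44.47). ∠NJK = 84.8°, so JK runs at -59.9° + (180° − 84.8°) = 35.30° from the x-axis; with |JK| = 19.9, K = J + 19.9·(cos 35.30°, sin 35.30°) = (42.02, -32.97). The perpendicularity gives KU at right angles to JK; with |KU| = 24.6 on the left of JK, U = K + 24.6·(-0.5779, 0.8161) = (27.80, -12.89). Then |NU| = |U − N| = 30.65.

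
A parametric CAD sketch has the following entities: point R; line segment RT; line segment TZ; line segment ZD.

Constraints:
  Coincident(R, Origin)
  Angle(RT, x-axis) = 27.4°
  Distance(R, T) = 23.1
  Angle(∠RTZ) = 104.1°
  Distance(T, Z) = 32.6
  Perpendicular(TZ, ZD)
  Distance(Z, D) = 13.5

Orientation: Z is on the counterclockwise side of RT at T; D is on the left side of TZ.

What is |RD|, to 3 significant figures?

39.3

∠RTZ = 104.1°, so TZ runs at 27.4° + (180° − 104.1°) = 103° from the x-axis; with |TZ| = 32.6, Z = T + 32.6·(cos 103°, sin 103°) = (13.0, 42.4). The perpendicularity gives ZD at right angles to TZ; with |ZD| = 13.5 on the left of TZ, D = Z + 13.5·(-0.973, -0.230) = (-0.129, 39.3). Then |RD| = |D − R| = 39.3.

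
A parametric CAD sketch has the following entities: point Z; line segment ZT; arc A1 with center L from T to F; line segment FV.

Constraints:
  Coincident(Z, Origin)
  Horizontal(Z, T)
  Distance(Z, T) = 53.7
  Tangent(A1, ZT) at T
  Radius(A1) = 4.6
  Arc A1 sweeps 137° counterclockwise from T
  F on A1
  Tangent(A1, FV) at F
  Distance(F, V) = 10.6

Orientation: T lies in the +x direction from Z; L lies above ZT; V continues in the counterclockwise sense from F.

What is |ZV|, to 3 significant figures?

51.4

On A1, T sits at bearing -90° from L; a 137° counterclockwise sweep puts F at bearing 47°, so F = L + 4.6·(cos 47°, sin 47°) = (56.8, 7.96). A1 meets FV tangentially, so LF is at right angles to FV, so FV runs along (−sin 47°, cos 47°); with |FV| = 10.6, V = (49.1, 15.2). Then |ZV| = |V − Z| = 51.4.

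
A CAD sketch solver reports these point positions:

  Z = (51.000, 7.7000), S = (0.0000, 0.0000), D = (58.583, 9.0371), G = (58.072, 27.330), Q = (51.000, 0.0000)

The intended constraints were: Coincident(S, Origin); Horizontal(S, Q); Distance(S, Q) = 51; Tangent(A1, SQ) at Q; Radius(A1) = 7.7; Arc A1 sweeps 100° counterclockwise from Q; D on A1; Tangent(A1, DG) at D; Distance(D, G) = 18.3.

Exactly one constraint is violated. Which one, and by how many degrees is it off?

Tangent(A1, DG) at D — off by 8.40°.

S = (0.00, 0.00) ✓; S.y = 0.00, Q.y = 0.00 ✓; |SQ| = 51.00 ✓; ∠(ZQ, QS) = 90.00° ✓; |ZQ| = 7.700 ✓; bearing(Z→D) − bearing(Z→Q) = 100.0° ✓; |ZD| = 7.700 ✓; ∠(ZD, DG) = 98.40° ✗; |DG| = 18.30 ✓.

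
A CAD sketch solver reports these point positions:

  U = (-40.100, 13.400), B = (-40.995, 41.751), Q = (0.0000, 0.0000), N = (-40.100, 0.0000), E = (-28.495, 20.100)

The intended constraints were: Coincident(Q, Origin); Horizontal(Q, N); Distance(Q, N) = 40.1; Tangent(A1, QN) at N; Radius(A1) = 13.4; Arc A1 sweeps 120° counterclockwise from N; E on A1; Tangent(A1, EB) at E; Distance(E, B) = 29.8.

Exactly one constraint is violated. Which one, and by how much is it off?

Distance(E, B) = 29.8 — off by 4.80.

Q = (0.00, 0.00) ✓; Q.y = 0.00, N.y = 0.00 ✓; |QN| = 40.10 ✓; ∠(UN, NQ) = 90.00° ✓; |UN| = 13.40 ✓; bearing(U→E) − bearing(U→N) = 120.0° ✓; |UE| = 13.40 ✓; ∠(UE, EB) = 90.00° ✓; |EB| = 25.00 ✗.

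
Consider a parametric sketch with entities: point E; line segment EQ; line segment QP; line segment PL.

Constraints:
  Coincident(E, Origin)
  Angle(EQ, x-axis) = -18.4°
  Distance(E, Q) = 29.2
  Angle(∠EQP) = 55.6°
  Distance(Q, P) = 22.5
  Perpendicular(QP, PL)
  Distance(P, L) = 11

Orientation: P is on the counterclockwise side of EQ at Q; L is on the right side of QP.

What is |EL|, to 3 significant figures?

35.6

E is at the origin; EQ runs at -18.4° with length 29.2, so Q = 29.2·(cos -18.4°, sin -18.4°) = (27.7, -9.22). ∠EQP = 55.6°, so QP runs at -18.4° + (180° − 55.6°) = 106° from the x-axis; with |QP| = 22.5, P = Q + 22.5·(cos 106°, sin 106°) = (21.5, 12.4). QP ⟂ PL; with |PL| = 11.0 on the right of QP, L = P + 11.0·(0.961, 0.276) = (32.1, 15.4). Then |EL| = |L − E| = 35.6.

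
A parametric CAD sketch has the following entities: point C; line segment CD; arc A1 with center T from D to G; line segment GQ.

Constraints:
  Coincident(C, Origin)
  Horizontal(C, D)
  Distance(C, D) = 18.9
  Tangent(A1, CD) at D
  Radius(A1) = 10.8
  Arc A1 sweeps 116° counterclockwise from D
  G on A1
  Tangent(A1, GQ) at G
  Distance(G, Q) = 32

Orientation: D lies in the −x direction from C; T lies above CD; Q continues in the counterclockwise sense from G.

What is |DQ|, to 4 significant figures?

44.51

C is at the origin; CD is horizontal with |CD| = 18.9 and D on the −x side, so D = (-18.90, 0.000). The tangent condition forces TD to be normal to CD, so T = D + (0, 10.8) = (-18.90, 10.80). On A1, D sits at bearing -90° from T; a 116° counterclockwise sweep puts G at bearing 26°, so G = T + 10.8·(cos 26°, sin 26°) = (-9.193, 15.53). Tangency of A1 to GQ means the radius TG is perpendicular to GQ, so GQ runs along (−sin 26°, cos 26°); with |GQ| = 32.0, Q = (-23.22, 44.30). Then |DQ| = |Q − D| = 44.51.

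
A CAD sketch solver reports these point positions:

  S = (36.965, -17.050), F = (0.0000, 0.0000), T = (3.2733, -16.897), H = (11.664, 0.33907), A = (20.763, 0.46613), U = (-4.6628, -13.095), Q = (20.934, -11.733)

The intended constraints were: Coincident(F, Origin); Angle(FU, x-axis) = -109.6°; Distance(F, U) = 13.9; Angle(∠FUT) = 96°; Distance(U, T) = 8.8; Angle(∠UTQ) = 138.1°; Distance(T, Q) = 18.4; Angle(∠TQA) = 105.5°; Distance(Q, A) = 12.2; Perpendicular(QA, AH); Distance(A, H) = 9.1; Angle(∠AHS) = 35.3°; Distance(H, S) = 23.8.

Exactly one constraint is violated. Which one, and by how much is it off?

Distance(H, S) = 23.8 — off by 6.90.

F = (0.00, 0.00) ✓; FU at -109.6° ✓; |FU| = 13.90 ✓; ∠FUT = 96.00° ✓; |UT| = 8.800 ✓; ∠UTQ = 138.1° ✓; |TQ| = 18.40 ✓; ∠TQA = 105.5° ✓; |QA| = 12.20 ✓; ∠(QA, AH) = 90.00° ✓; |AH| = 9.100 ✓; ∠AHS = 35.30° ✓; |HS| = 30.70 ✗.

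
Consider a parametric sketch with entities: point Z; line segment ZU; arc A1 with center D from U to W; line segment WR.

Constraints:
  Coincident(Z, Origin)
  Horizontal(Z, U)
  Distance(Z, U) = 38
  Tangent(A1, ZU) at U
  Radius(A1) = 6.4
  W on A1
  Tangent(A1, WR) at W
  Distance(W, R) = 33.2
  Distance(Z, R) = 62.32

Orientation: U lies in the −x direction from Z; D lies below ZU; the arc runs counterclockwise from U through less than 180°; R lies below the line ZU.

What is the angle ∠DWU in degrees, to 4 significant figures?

49.17°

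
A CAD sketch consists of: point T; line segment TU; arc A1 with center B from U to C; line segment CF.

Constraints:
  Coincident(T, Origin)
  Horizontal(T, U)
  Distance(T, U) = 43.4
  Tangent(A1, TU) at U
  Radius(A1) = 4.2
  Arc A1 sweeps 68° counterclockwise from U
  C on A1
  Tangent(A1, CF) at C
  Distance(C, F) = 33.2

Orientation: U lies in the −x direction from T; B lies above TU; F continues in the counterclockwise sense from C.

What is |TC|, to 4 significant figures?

39.59

T is at the origin; T and U share the same y with |TU| = 43.4 and U on the −x side, so U = (-43.40, 0.000). Since A1 is tangent to TU there, BU ⟂ TU, so B = U + (0, 4.2) = (-43.40, 4.200). On A1, U sits at bearing -90° from B; a 68° counterclockwise sweep puts C at bearing -22°, so C = B + 4.2·(cos -22°, sin -22°) = (-39.51, 2.627). Then |TC| = |C − T| = 39.59.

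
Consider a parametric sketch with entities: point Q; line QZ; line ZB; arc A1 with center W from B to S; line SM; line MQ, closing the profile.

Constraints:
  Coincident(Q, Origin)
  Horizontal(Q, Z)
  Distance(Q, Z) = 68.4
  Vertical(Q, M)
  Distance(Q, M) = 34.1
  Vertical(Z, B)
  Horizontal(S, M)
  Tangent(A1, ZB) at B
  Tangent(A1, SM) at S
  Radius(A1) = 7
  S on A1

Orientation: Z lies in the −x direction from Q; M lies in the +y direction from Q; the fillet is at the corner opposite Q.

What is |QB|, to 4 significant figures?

73.57

The virtual corner opposite Q is at (-68.40, 34.10). Tangency of A1 to ZB means the radius WB is perpendicular to ZB and since A1 is tangent to SM there, WS ⟂ SM, with radius 7.0, so the center W sits 7.0 in from both sides at W = (-61.40, 27.10). That places the tangent points at B = (-68.40, 27.10) on ZB and S = (-61.40, 34.10) on SM. Then |QB| = |B − Q| = 73.57.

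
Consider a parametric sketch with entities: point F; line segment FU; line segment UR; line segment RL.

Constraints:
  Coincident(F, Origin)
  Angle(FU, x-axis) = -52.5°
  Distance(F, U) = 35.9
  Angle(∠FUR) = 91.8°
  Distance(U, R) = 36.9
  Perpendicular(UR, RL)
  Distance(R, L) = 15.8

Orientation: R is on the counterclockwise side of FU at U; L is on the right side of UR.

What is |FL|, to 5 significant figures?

64.165

F is at the origin; FU runs at -52.5° with length 35.9, so U = 35.9·(cos -52.5°, sin -52.5°) = (21.855, -28.481). ∠FUR = 91.8°, so UR runs at -52.5° + (180° − 91.8°) = 35.700° from the x-axis; with |UR| = 36.9, R = U + 36.9·(cos 35.700°, sin 35.700°) = (51.820, -6.9487). UR ⟂ RL; with |RL| = 15.8 on the right of UR, L = R + 15.8·(0.58354, -0.81208) = (61.040, -19.780). Then |FL| = |L − F| = 64.165.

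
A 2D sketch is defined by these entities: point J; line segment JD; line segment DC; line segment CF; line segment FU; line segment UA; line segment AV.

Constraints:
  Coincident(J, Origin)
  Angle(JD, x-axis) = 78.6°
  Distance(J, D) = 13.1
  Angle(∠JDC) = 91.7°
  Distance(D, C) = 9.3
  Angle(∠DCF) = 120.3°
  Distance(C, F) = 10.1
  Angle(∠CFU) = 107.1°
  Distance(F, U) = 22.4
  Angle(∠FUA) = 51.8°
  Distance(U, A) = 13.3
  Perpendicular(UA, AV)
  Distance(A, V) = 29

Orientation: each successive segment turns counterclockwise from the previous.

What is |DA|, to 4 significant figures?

12.42

∠CFU = 107.1° gives FU at -60.50° from the x-axis; with |FU| = 22.4, U = (-2.378, -11.88). ∠FUA = 51.8° gives UA at 67.70° from the x-axis; with |UA| = 13.3, A = (2.669, 0.4203). Then |DA| = |A − D| = 12.42.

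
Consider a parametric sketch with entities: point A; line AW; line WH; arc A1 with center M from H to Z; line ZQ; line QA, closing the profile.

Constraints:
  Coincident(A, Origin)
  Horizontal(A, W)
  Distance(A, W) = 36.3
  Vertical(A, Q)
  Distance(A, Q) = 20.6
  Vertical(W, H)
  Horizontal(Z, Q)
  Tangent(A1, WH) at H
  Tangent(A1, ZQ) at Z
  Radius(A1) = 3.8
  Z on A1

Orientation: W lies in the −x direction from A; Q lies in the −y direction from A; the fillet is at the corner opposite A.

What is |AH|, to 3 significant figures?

40.0

A is at the origin; AW is horizontal with |AW| = 36.3 and W on the −x side, so W = (-36.3, 0.00). AQ is vertical with |AQ| = 20.6 and Q on the −y side, so Q = (0.00, -20.6). The virtual corner opposite A is at (-36.3, -20.6). The tangent condition forces MH to be normal to WH and A1 meets ZQ tangentially, so MZ is at right angles to ZQ, with radius 3.8, so the center M sits 3.8 in from both sides at M = (-32.5, -16.8). That places the tangent points at H = (-36.3, -16.8) on WH and Z = (-32.5, -20.6) on ZQ. Then |AH| = |H − A| = 40.0.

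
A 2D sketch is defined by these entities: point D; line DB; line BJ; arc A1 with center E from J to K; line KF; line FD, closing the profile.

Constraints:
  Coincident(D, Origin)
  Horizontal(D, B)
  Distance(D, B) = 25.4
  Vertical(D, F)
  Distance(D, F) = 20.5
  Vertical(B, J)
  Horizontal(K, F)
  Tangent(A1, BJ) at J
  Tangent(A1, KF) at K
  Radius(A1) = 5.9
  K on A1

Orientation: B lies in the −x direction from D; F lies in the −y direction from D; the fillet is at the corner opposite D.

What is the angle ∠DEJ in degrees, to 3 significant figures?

143°

D is at the origin; DB is horizontal with |DB| = 25.4 and B on the −x side, so B = (-25.4, 0.00). D and F share the same x with |DF| = 20.5 and F on the −y side, so F = (0.00, -20.5). The virtual corner opposite D is at (-25.4, -20.5). Tangency of A1 to BJ means the radius EJ is perpendicular to BJ and A1 meets KF tangentially, so EK is at right angles to KF, with radius 5.9, so the center E sits 5.9 in from both sides at E = (-19.5, -14.6). That places the tangent points at J = (-25.4, -14.6) on BJ and K = (-19.5, -20.5) on KF. Then cos ∠DEJ = ED·EJ / (|ED||EJ|), giving 143°.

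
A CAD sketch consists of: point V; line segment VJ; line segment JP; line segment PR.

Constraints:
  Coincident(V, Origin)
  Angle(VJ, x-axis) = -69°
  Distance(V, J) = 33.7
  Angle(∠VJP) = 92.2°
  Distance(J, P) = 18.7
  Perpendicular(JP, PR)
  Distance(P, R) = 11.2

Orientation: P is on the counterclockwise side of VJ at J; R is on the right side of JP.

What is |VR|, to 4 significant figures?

49.13

V is at the origin; VJ runs at -69.0° with length 33.7, so J = 33.7·(cos -69.0°, sin -69.0°) = (12.08, -31.46). ∠VJP = 92.2°, so JP runs at -69.0° + (180° − 92.2°) = 18.80° from the x-axis; with |JP| = 18.7, P = J + 18.7·(cos 18.80°, sin 18.80°) = (29.78, -25.44). JP ⟂ PR; with |PR| = 11.2 on the right of JP, R = P + 11.2·(0.3223, -0.9466) = (33.39, -36.04). Then |VR| = |R − V| = 49.13.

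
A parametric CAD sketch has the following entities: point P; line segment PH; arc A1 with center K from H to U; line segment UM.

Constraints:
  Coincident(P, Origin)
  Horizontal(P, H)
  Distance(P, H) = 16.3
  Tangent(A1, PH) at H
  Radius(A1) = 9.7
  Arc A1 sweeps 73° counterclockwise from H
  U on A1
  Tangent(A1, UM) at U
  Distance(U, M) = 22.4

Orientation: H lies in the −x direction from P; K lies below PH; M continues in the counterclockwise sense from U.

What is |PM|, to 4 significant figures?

42.80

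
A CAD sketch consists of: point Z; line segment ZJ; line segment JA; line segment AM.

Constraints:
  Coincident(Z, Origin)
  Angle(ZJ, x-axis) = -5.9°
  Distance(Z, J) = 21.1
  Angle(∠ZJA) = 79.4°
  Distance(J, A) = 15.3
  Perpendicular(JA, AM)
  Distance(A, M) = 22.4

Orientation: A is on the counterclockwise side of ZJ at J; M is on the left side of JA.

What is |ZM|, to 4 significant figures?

11.54

Z is at the origin; ZJ runs at -5.9° with length 21.1, so J = 21.1·(cos -5.9°, sin -5.9°) = (20.99, -2.169). ∠ZJA = 79.4°, so JA runs at -5.9° + (180° − 79.4°) = 94.70° from the x-axis; with |JA| = 15.3, A = J + 15.3·(cos 94.70°, sin 94.70°) = (19.73, 13.08). The perpendicularity gives AM at right angles to JA; with |AM| = 22.4 on the left of JA, M = A + 22.4·(-0.9966, -0.08194) = (-2.590, 11.24). Then |ZM| = |M − Z| = 11.54.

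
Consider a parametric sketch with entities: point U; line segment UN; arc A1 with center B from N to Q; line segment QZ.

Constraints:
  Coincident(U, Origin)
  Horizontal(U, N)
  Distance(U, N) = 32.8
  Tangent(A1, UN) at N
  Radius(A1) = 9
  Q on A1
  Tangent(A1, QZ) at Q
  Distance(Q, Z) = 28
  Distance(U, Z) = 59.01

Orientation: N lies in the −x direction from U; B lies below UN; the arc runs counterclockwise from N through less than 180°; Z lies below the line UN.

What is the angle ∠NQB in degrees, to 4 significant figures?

51.86°

U is at the origin; UN is horizontal with |UN| = 32.8 and N on the −x side, so N = (-32.80, 0.000). Tangency of A1 to UN means the radius BN is perpendicular to UN, so B = N + (0, -9) = (-32.80, -9.000). Since BQ ⟂ QZ (tangency), |BZ| = √(9.0² + 28.0²) = 29.41 regardless of where Q sits on A1. So Z lies on both circle(U, 59.01) and circle(B, 29.41); the below-UN intersection is Z = (-48.18, -34.07). Q is the foot of the tangent from Z: Q = (-41.54, -6.866).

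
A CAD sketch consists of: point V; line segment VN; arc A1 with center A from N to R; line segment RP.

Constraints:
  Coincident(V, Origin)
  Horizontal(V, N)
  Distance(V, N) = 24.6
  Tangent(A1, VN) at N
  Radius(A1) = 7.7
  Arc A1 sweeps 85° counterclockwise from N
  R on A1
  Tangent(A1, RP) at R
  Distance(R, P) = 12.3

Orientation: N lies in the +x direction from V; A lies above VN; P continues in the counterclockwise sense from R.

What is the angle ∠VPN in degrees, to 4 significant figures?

35.57°

V is at the origin; VN is horizontal with |VN| = 24.6 and N on the +x side, so N = (24.60, 0.000). A1 meets VN tangentially, so AN is at right angles to VN, so A = N + (0, 7.7) = (24.60, 7.700). On A1, N sits at bearing -90° from A; an 85° counterclockwise sweep puts R at bearing -5°, so R = A + 7.7·(cos -5°, sin -5°) = (32.27, 7.029). Tangency of A1 to RP means the radius AR is perpendicular to RP, so RP runs along (−sin -5°, cos -5°); with |RP| = 12.3, P = (33.34, 19.28). Then cos ∠VPN = PV·PN / (|PV||PN|), giving 35.57°.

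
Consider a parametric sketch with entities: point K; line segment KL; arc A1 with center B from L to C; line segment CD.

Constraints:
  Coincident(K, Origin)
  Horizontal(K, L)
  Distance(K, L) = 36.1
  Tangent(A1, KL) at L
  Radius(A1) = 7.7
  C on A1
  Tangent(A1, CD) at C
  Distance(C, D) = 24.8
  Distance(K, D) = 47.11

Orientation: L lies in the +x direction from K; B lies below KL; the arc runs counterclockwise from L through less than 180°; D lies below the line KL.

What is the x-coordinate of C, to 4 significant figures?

28.53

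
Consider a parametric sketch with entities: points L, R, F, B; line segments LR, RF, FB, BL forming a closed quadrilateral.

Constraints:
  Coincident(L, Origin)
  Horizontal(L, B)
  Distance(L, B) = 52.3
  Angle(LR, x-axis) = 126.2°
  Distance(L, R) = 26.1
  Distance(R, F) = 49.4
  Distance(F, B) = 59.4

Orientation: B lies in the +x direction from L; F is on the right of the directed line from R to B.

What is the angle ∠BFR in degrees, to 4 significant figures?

80.78°

L is at the origin; LB is horizontal with |LB| = 52.3 and B in +x, so B = (52.3, 0). LR runs at 126.2° with |LR| = 26.1, so R = (-15.41, 21.06). F is determined by |RF| = 49.4 and |FB| = 59.4 together: it lies at the intersection of circle(R, 49.4) and circle(B, 59.4). With |RB| = 70.91, the foot of the radical line on RB is 27.79 from R and the perpendicular offset is √(49.4² − 27.79²) = 40.84. Taking the right-of-RB solution: F = (-1.013, -26.19).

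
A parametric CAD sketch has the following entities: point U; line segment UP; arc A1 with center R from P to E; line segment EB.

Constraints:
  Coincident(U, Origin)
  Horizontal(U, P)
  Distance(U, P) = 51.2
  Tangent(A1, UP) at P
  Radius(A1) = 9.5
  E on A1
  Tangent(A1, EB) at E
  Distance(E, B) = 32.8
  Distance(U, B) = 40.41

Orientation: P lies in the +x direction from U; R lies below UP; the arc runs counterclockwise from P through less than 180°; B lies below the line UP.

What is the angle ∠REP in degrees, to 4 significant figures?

61.75°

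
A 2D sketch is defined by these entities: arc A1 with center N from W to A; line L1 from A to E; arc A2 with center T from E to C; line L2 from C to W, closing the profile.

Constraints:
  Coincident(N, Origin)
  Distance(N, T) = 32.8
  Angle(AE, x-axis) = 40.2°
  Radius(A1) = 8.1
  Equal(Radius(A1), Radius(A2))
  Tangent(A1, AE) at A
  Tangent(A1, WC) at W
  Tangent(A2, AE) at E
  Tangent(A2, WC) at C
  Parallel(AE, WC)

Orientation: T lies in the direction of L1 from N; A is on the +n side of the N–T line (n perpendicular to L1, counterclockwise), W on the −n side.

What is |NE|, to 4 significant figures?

33.79

The slot axis is L1's direction at 40.2°, so u = (cos 40.2°, sin 40.2°) = (0.7638, 0.6455) and n = (−sin 40.2°, cos 40.2°) = (-0.6455, 0.7638). N is at the origin and T lies 32.8 along u from N, so T = 32.8·u = (25.05, 21.17). Tangency of A1 to both parallel lines with radius 8.1 puts A and W at N ± 8.1·n: A = (-5.228, 6.187), W = (5.228, -6.187). Equal radii place E and C the same way about T: E = T + 8.1·n = (19.82, 27.36), C = T − 8.1·n = (30.28, 14.98). Then |NE| = |E − N| = 33.79.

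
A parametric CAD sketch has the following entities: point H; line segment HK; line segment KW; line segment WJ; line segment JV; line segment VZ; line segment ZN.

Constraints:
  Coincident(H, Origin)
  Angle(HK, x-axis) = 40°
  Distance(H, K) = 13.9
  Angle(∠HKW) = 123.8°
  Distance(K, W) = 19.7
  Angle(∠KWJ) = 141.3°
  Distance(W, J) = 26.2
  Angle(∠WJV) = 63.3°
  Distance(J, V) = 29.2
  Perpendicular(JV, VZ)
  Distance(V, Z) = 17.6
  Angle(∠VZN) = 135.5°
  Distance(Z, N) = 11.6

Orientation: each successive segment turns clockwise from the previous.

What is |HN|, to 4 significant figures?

20.51

H is at the origin; HK runs at 40.0° with length 13.9, so K = (10.65, 8.935). ∠HKW = 123.8° gives KW at -16.20° from the x-axis; with |KW| = 19.7, W = (29.57, 3.439). ∠KWJ = 141.3° gives WJ at -54.90° from the x-axis; with |WJ| = 26.2, J = (44.63, -18.00). ∠WJV = 63.3° gives JV at -171.6° from the x-axis; with |JV| = 29.2, V = (15.74, -22.26). The perpendicularity gives VZ at right angles to JV, so VZ runs at 98.40°; with |VZ| = 17.6, Z = (13.17, -4.851). ∠VZN = 135.5° gives ZN at 53.90° from the x-axis; with |ZN| = 11.6, N = (20.01, 4.521). Then |HN| = |N − H| = 20.51.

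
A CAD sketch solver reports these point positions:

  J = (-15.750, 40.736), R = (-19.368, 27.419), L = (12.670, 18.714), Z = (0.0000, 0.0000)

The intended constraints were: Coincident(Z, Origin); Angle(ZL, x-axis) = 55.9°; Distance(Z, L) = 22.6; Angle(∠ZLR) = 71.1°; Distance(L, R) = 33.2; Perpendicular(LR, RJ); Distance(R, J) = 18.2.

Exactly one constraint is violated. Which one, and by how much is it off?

Distance(R, J) = 18.2 — off by 4.40.

Z = (0.00, 0.00) ✓; ZL at 55.90° ✓; |ZL| = 22.60 ✓; ∠ZLR = 71.10° ✓; |LR| = 33.20 ✓; ∠(LR, RJ) = 90.00° ✓; |RJ| = 13.80 ✗.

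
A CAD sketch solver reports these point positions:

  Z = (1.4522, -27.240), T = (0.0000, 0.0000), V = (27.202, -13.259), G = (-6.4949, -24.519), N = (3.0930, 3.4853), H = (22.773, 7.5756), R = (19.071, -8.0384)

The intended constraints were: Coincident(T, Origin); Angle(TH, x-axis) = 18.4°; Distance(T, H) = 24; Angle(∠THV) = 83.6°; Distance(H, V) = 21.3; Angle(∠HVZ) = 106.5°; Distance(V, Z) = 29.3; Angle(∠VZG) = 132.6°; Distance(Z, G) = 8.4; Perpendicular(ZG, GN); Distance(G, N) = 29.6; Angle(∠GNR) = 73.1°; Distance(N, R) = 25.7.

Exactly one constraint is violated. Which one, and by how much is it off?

Distance(N, R) = 25.7 — off by 6.00.

T = (0.00, 0.00) ✓; TH at 18.40° ✓; |TH| = 24.00 ✓; ∠THV = 83.60° ✓; |HV| = 21.30 ✓; ∠HVZ = 106.5° ✓; |VZ| = 29.30 ✓; ∠VZG = 132.6° ✓; |ZG| = 8.400 ✓; ∠(ZG, GN) = 90.00° ✓; |GN| = 29.60 ✓; ∠GNR = 73.10° ✓; |NR| = 19.70 ✗.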